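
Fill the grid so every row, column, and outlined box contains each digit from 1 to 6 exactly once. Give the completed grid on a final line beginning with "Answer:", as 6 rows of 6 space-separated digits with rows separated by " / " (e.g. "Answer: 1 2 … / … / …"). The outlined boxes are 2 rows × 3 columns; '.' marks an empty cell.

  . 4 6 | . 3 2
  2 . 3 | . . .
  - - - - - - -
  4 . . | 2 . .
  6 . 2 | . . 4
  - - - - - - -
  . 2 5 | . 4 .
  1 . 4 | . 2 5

Step 1. [r2c2∈{1,5}] 1 has one home in box 1: r2c2 ⇒ r2c2=1.
Step 2. [r2c6∈{6}] r2c6 has the single candidate 6 ⇒ r2c6=6.
Step 3. [r2c5∈{5}] r2c5 is down to just 5, so r2c5=5.
Step 4. [r5c4∈{1,3,6}] row 5 places 6 nowhere but r5c4. So r5c4=6.
Step 5. [r6c4∈{3}] only 3 remains possible at r6c4, so r6c4=3.
Step 6. [r4c5∈{1}] only 1 remains possible at r4c5 ⇒ r4c5=1.
Step 7. [r4c2∈{3,5}] r4c2 is the only open cell in row 4 admitting 3. So r4c2=3.
Step 8. [r3c3∈{1}] r3c3 is down to just 1 ⇒ r3c3=1.
Step 9. [r1c1∈{5}] r1c1's peers cover all but 5. So r1c1=5.
Step 10. [r3c6∈{3}] r3c6's peers cover all but 3 ⇒ r3c6=3.
Step 11. [r3c2∈{5}] r3c2's peers cover all but 5, so r3c2=5.
Step 12. [r2c4∈{4}] only 4 remains possible at r2c4 ⇒ r2c4=4.
Step 13. [r6c2∈{6}] r6c2's peers cover all but 6. So r6c2=6.
Step 14. [r4c4∈{5}] r4c4 is down to just 5, so r4c4=5.
Step 15. [r3c5∈{6}] r3c5's peers cover all but 6, so r3c5=6.
Step 16. [r1c4∈{1}] nothing but 1 survives at r1c4 ⇒ r1c4=1.
Step 17. [r5c6∈{1}] r5c6 is down to just 1, so r5c6=1.
Step 18. [r5c1∈{3}] nothing but 3 survives at r5c1 ⇒ r5c1=3.

Answer: 5 4 6 1 3 2 / 2 1 3 4 5 6 / 4 5 1 2 6 3 / 6 3 2 5 1 4 / 3 2 5 6 4 1 / 1 6 4 3 2 5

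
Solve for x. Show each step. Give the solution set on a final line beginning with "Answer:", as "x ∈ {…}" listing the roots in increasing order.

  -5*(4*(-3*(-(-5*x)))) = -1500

Step 1. [-5*(4*(-3*(-(-5*x)))) = -1500] -5 out front; divide by -5 ⇒ div: 4*(-3*(-(-5*x))) = 300.
Step 2. [4*(-3*(-(-5*x))) = 300] 4·(inner) — divide through by 4, so div: -3*(-(-5*x)) = 75.
Step 3. [-3*(-(-5*x)) = 75] leading coefficient -3: divide by -3 ⇒ div: -(-5*x) = -25.
Step 4. [-(-5*x) = -25] LHS negated; negate both sides. So neg: -5*x = 25.
Step 5. [-5*x = 25] divide by the outer -5, so div: x = -5.

Answer: x ∈ {-5}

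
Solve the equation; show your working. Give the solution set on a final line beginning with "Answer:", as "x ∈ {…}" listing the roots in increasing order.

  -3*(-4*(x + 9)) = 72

Step 1. [-3*(-4*(x + 9)) = 72] leading coefficient -3: divide by -3, so div: -4*(x + 9) = -24.
Step 2. [-4*(x + 9) = -24] LHS = -4·(…); ÷-4 both sides ⇒ div: x + 9 = 6.
Step 3. [x + 9 = 6] the outer +9 inverts by subtracting 9 ⇒ sub: x = -3.

Answer: x ∈ {-3}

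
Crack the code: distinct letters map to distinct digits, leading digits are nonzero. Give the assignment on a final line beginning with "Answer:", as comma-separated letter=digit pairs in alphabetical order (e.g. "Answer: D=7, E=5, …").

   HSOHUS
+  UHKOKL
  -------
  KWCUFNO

Step 1. [col 1: S + L ≡ O (mod 10)] several values work for O in column 1 (S + L ≡ O (mod 10), carry-in 0); try O=6. So O=6.
Step 2. [col 1: S + L ≡ O (mod 10)] S=2 is one option consistent with column 1 (S + L ≡ O (mod 10), carry-in 0) — take it ⇒ S=2.
Step 3. [K] K is the leading digit of a 7-digit sum of two 6-digit numbers; the final carry is exactly 1 ⇒ K=1.
Step 4. [col 1: S + L ≡ O (mod 10)] in column 1 we have S+L≡O with carry-in 0; given S=2, O=6 and digits 1,2,6 already taken and all letters distinct, that pins L to 4 ⇒ L=4.
Step 5. [col 2: U + K ≡ N (mod 10)] several values work for N in column 2 (U + K ≡ N (mod 10), carry-in 0); try N=8 ⇒ N=8.
Step 6. [col 2: U + K ≡ N (mod 10)] from column 2 (K=1, N=8, carry-in 0, digits 1,2,4,6,8 already taken and all letters distinct): U must equal 7, so U=7.
Step 7. [col 3: H + O ≡ F (mod 10)] several values work for H in column 3 (H + O ≡ F (mod 10), carry-in 0); try H=3 ⇒ H=3.
Step 8. [col 3: H + O ≡ F (mod 10)] column 3 reads H+O+carry(0)=F with H=3, O=6; with digits 1,2,3,4,6,7,8 already taken and all letters distinct, the only value for F is 9, so F=9.
Step 9. [col 5: S + H ≡ C (mod 10)] in column 5 we have S+H≡C with carry-in 0; given S=2, H=3 and digits 1,2,3,4,6,7,8,9 already taken and all letters distinct, that pins C to 5 ⇒ C=5.
Step 10. [col 6: H + U ≡ W (mod 10)] column 6 reads H+U+carry(0)=W with H=3, U=7; with digits 1,2,3,4,5,6,7,8,9 already taken and all letters distinct, the only value for W is 0, so W=0.

Answer: C=5, F=9, H=3, K=1, L=4, N=8, O=6, S=2, U=7, W=0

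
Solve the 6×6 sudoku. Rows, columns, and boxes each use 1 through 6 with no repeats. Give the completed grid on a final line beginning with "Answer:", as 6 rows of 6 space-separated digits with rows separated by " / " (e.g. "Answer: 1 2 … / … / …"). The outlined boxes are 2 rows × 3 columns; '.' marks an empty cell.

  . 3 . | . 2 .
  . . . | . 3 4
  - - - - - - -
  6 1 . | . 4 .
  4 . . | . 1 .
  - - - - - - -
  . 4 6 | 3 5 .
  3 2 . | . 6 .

Step 1. [r4c2∈{5}] nothing but 5 survives at r4c2, so r4c2=5.
Step 2. [r5c1∈{1}] r5c1 has the single candidate 1 ⇒ r5c1=1.
Step 3. [r1c1∈{5}] r1c1 has the single candidate 5 ⇒ r1c1=5.
Step 4. [r3c6∈{2,3,5}] r3c6 is the only open cell in col 6 admitting 5, so r3c6=5.
Step 5. [r4c6∈{2,3,6}] r4c6 is the only open cell in col 6 admitting 3, so r4c6=3.
Step 6. [r4c3∈{2}] r4c3 is down to just 2 ⇒ r4c3=2.
Step 7. [r1c6∈{1,6}] in col 6, 6 fits only at r1c6. So r1c6=6.
Step 8. [r1c4∈{1}] r1c4's peers cover all but 1. So r1c4=1.
Step 9. [r5c6∈{2}] r5c6's peers cover all but 2. So r5c6=2.
Step 10. [r6c6∈{1}] r6c6 is down to just 1, so r6c6=1.
Step 11. [r2c3∈{1}] r2c3 has the single candidate 1, so r2c3=1.
Step 12. [r2c4∈{5}] r2c4's peers cover all but 5 ⇒ r2c4=5.
Step 13. [r6c3∈{5}] r6c3's peers cover all but 5, so r6c3=5.
Step 14. [r2c1∈{2}] nothing but 2 survives at r2c1 ⇒ r2c1=2.
Step 15. [r3c4∈{2}] r3c4's peers cover all but 2, so r3c4=2.
Step 16. [r6c4∈{4}] only 4 remains possible at r6c4 ⇒ r6c4=4.
Step 17. [r1c3∈{4}] nothing but 4 survives at r1c3. So r1c3=4.
Step 18. [r4c4∈{6}] r4c4's peers cover all but 6. So r4c4=6.
Step 19. [r3c3∈{3}] nothing but 3 survives at r3c3. So r3c3=3.
Step 20. [r2c2∈{6}] nothing but 6 survives at r2c2 ⇒ r2c2=6.

Answer: 5 3 4 1 2 6 / 2 6 1 5 3 4 / 6 1 3 2 4 5 / 4 5 2 6 1 3 / 1 4 6 3 5 2 / 3 2 5 4 6 1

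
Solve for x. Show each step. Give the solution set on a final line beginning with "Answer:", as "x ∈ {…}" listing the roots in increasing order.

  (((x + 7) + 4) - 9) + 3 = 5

Step 1. [(((x + 7) + 4) - 9) + 3 = 5] 3 comes off first (subtract 3) ⇒ sub: ((x + 7) + 4) - 9 = 2.
Step 2. [((x + 7) + 4) - 9 = 2] add 9: x sits inside (… - 9) ⇒ sub: (x + 7) + 4 = 11.
Step 3. [(x + 7) + 4 = 11] 4 comes off first (subtract 4). So sub: x + 7 = 7.
Step 4. [x + 7 = 7] the outer +7 inverts by subtracting 7. So sub: x = 0.

Answer: x ∈ {0}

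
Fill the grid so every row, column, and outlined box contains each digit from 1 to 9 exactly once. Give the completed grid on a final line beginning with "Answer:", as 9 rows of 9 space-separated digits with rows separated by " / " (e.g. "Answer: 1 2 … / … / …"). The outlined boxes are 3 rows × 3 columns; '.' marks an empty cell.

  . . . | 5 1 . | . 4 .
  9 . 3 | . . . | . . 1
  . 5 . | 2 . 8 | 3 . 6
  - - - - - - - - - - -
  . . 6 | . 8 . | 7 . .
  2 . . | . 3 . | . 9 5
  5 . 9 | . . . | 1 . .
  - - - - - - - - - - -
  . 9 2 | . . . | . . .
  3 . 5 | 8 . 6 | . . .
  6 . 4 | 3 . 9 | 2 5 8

Step 1. [r9c5∈{7}] r9c5's peers cover all but 7, so r9c5=7.
Step 2. [r3c8∈{7}] r3c8 has the single candidate 7, so r3c8=7.
Step 3. [r1c2∈{2,6,7,8}] across row 1, 6 lands solely at r1c2. So r1c2=6.
Step 4. [r1c9∈{2,9}] 2 has one home in row 1: r1c9. So r1c9=2.
Step 5. [r9c2∈{1}] r9c2 has the single candidate 1 ⇒ r9c2=1.
Step 6. [r8c2∈{7}] only 7 remains possible at r8c2. So r8c2=7.
Step 7. [r5c3∈{1,7,8}] r5c3 is the only open cell in box 4 admitting 7. So r5c3=7.
Step 8. [r4c6∈{1,2,4,5}] across row 4, 5 lands solely at r4c6 ⇒ r4c6=5.
Step 9. [r2c8∈{8}] nothing but 8 survives at r2c8 ⇒ r2c8=8.
Step 10. [r6c6∈{2,4,7}] across col 6, 2 lands solely at r6c6, so r6c6=2.
Step 11. [r4c1∈{1,4}] across box 4, 1 lands solely at r4c1, so r4c1=1.
Step 12. [r6c4∈{4,6,7}] r6c4 is the only open cell in row 6 admitting 7, so r6c4=7.
Step 13. [r6c2∈{3,4,8}] in row 6, 8 fits only at r6c2. So r6c2=8.
Step 14. [r5c2∈{4}] r5c2 is down to just 4. So r5c2=4.
Step 15. [r5c6∈{1}] r5c6 has the single candidate 1. So r5c6=1.
Step 16. [r7c6∈{4}] r7c6's peers cover all but 4. So r7c6=4.
Step 17. [r5c4∈{6}] r5c4 is down to just 6 ⇒ r5c4=6.
Step 18. [r6c5∈{4}] r6c5 has the single candidate 4 ⇒ r6c5=4.
Step 19. [r6c9∈{3}] nothing but 3 survives at r6c9. So r6c9=3.
Step 20. [r8c9∈{4,9}] col 9 places 9 nowhere but r8c9, so r8c9=9.
Step 21. [r7c8∈{1,3,6}] across row 7, 3 lands solely at r7c8, so r7c8=3.
Step 22. [r1c1∈{7,8}] in col 1, 7 fits only at r1c1. So r1c1=7.
Step 23. [r2c4∈{4}] only 4 remains possible at r2c4 ⇒ r2c4=4.
Step 24. [r8c8∈{1}] r8c8 has the single candidate 1. So r8c8=1.
Step 25. [r2c7∈{5}] r2c7 is down to just 5 ⇒ r2c7=5.
Step 26. [r7c4∈{1}] r7c4 is down to just 1. So r7c4=1.
Step 27. [r7c9∈{7}] only 7 remains possible at r7c9 ⇒ r7c9=7.
Step 28. [r7c7∈{6}] r7c7 is down to just 6. So r7c7=6.
Step 29. [r6c8∈{6}] nothing but 6 survives at r6c8. So r6c8=6.
Step 30. [r4c2∈{3}] r4c2 has the single candidate 3. So r4c2=3.
Step 31. [r2c5∈{6}] r2c5 is down to just 6, so r2c5=6.
Step 32. [r2c6∈{7}] nothing but 7 survives at r2c6 ⇒ r2c6=7.
Step 33. [r3c1∈{4}] r3c1's peers cover all but 4, so r3c1=4.
Step 34. [r2c2∈{2}] nothing but 2 survives at r2c2, so r2c2=2.
Step 35. [r3c5∈{9}] nothing but 9 survives at r3c5 ⇒ r3c5=9.
Step 36. [r1c3∈{8}] r1c3's peers cover all but 8 ⇒ r1c3=8.
Step 37. [r8c7∈{4}] r8c7's peers cover all but 4 ⇒ r8c7=4.
Step 38. [r8c5∈{2}] r8c5 is down to just 2 ⇒ r8c5=2.
Step 39. [r1c7∈{9}] r1c7 has the single candidate 9. So r1c7=9.
Step 40. [r4c8∈{2}] r4c8 has the single candidate 2. So r4c8=2.
Step 41. [r4c4∈{9}] r4c4 is down to just 9. So r4c4=9.
Step 42. [r3c3∈{1}] r3c3's peers cover all but 1, so r3c3=1.
Step 43. [r5c7∈{8}] r5c7 has the single candidate 8 ⇒ r5c7=8.
Step 44. [r4c9∈{4}] nothing but 4 survives at r4c9. So r4c9=4.
Step 45. [r7c5∈{5}] r7c5's peers cover all but 5, so r7c5=5.
Step 46. [r7c1∈{8}] r7c1 has the single candidate 8. So r7c1=8.
Step 47. [r1c6∈{3}] r1c6 is down to just 3, so r1c6=3.

Answer: 7 6 8 5 1 3 9 4 2 / 9 2 3 4 6 7 5 8 1 / 4 5 1 2 9 8 3 7 6 / 1 3 6 9 8 5 7 2 4 / 2 4 7 6 3 1 8 9 5 / 5 8 9 7 4 2 1 6 3 / 8 9 2 1 5 4 6 3 7 / 3 7 5 8 2 6 4 1 9 / 6 1 4 3 7 9 2 5 8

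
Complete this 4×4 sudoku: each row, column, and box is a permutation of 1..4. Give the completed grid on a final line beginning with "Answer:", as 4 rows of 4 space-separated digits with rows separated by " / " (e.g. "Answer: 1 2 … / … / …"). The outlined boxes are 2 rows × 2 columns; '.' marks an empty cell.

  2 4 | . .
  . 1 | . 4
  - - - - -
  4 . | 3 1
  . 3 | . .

Step 1. [r4c4∈{2}] only 2 remains possible at r4c4. So r4c4=2.
Step 2. [r2c3∈{2}] r2c3 is down to just 2 ⇒ r2c3=2.
Step 3. [r4c1∈{1}] r4c1's peers cover all but 1. So r4c1=1.
Step 4. [r1c3∈{1}] r1c3 is down to just 1 ⇒ r1c3=1.
Step 5. [r2c1∈{3}] only 3 remains possible at r2c1 ⇒ r2c1=3.
Step 6. [r3c2∈{2}] r3c2 has the single candidate 2 ⇒ r3c2=2.
Step 7. [r4c3∈{4}] r4c3 has the single candidate 4, so r4c3=4.
Step 8. [r1c4∈{3}] r1c4 has the single candidate 3, so r1c4=3.

Answer: 2 4 1 3 / 3 1 2 4 / 4 2 3 1 / 1 3 4 2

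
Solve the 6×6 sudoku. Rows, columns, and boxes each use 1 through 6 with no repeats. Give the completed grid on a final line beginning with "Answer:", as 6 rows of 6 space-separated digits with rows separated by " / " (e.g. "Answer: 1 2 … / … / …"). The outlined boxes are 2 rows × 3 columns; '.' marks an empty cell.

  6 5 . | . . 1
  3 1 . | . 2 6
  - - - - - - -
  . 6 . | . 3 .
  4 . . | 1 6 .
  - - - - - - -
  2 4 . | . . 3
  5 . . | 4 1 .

Step 1. [r3c4∈{2,5}] across col 4, 2 lands solely at r3c4. So r3c4=2.
Step 2. [r6c3∈{3,6}] in row 6, 6 fits only at r6c3, so r6c3=6.
Step 3. [r4c3∈{2,3,5}] 3 has one home in col 3: r4c3, so r4c3=3.
Step 4. [r3c3∈{1,5}] across col 3, 5 lands solely at r3c3. So r3c3=5.
Step 5. [r5c5∈{5}] nothing but 5 survives at r5c5. So r5c5=5.
Step 6. [r2c3∈{4}] only 4 remains possible at r2c3 ⇒ r2c3=4.
Step 7. [r1c5∈{4}] nothing but 4 survives at r1c5, so r1c5=4.
Step 8. [r1c3∈{2}] r1c3's peers cover all but 2 ⇒ r1c3=2.
Step 9. [r2c4∈{5}] only 5 remains possible at r2c4. So r2c4=5.
Step 10. [r3c6∈{4}] r3c6 is down to just 4. So r3c6=4.
Step 11. [r4c6∈{5}] r4c6's peers cover all but 5, so r4c6=5.
Step 12. [r6c2∈{3}] r6c2's peers cover all but 3. So r6c2=3.
Step 13. [r5c3∈{1}] r5c3's peers cover all but 1. So r5c3=1.
Step 14. [r3c1∈{1}] only 1 remains possible at r3c1. So r3c1=1.
Step 15. [r5c4∈{6}] r5c4's peers cover all but 6. So r5c4=6.
Step 16. [r6c6∈{2}] r6c6's peers cover all but 2, so r6c6=2.
Step 17. [r4c2∈{2}] nothing but 2 survives at r4c2, so r4c2=2.
Step 18. [r1c4∈{3}] r1c4 has the single candidate 3 ⇒ r1c4=3.

Answer: 6 5 2 3 4 1 / 3 1 4 5 2 6 / 1 6 5 2 3 4 / 4 2 3 1 6 5 / 2 4 1 6 5 3 / 5 3 6 4 1 2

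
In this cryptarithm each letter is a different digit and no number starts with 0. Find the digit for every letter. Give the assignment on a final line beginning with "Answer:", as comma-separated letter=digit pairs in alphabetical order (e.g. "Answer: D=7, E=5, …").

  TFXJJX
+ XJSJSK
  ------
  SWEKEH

Step 1. [col 1: X + K ≡ H (mod 10)] column 1 (X + K ≡ H (mod 10), carry-in 0) doesn't pin X yet; pick X=4 and continue, so X=4.
Step 2. [col 1: X + K ≡ H (mod 10)] several values work for H in column 1 (X + K ≡ H (mod 10), carry-in 0); try H=1 ⇒ H=1.
Step 3. [col 1: X + K ≡ H (mod 10)] column 1 reads X+K+carry(0)=H with X=4, H=1; with digits 1,4 already taken and all letters distinct, the only value for K is 7, so K=7.
Step 4. [col 2: J + S ≡ E (mod 10)] column 2 (J + S ≡ E (mod 10), carry-in 1) doesn't pin J yet; pick J=3 and continue. So J=3.
Step 5. [col 2: J + S ≡ E (mod 10)] E=0 is one option consistent with column 2 (J + S ≡ E (mod 10), carry-in 1) — take it ⇒ E=0.
Step 6. [col 2: J + S ≡ E (mod 10)] in column 2 we have J+S≡E with carry-in 1; given J=3, E=0 and digits 0,1,3,4,7 already taken and all letters distinct, that pins S to 6. So S=6.
Step 7. [col 5: F + J ≡ W (mod 10)] no forcing yet in column 5 (carry-in 1); F=5 is free and consistent — try it ⇒ F=5.
Step 8. [col 5: F + J ≡ W (mod 10)] in column 5 we have F+J≡W with carry-in 1; given F=5, J=3 and digits 0,1,3,4,5,6,7 already taken and all letters distinct, that pins W to 9, so W=9.
Step 9. [col 6: T + X ≡ S (mod 10)] in column 6 we have T+X≡S with carry-in 0; given X=4, S=6 and digits 0,1,3,4,5,6,7,9 already taken and all letters distinct, that pins T to 2 ⇒ T=2.

Answer: E=0, F=5, H=1, J=3, K=7, S=6, T=2, W=9, X=4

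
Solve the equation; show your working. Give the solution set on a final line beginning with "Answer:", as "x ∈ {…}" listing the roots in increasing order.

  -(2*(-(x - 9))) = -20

Step 1. [-(2*(-(x - 9))) = -20] leading − — multiply by −1. So neg: 2*(-(x - 9)) = 20.
Step 2. [2*(-(x - 9)) = 20] leading coefficient 2: divide by 2. So div: -(x - 9) = 10.
Step 3. [-(x - 9) = 10] flip signs both sides. So neg: x - 9 = -10.
Step 4. [x - 9 = -10] peel the -9: add 9 from each side ⇒ sub: x = -1.

Answer: x ∈ {-1}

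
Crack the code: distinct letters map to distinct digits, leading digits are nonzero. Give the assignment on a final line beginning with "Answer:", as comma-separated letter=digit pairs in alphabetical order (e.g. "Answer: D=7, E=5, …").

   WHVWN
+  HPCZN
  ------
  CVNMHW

Step 1. [C] C is the leading digit of a 6-digit sum of two 5-digit numbers; the final carry is exactly 1, so C=1.
Step 2. [col 1: N + N ≡ W (mod 10)] N=3 is one option consistent with column 1 (N + N ≡ W (mod 10), carry-in 0) — take it ⇒ N=3.
Step 3. [col 1: N + N ≡ W (mod 10)] from column 1 (N=3, carry-in 0, digits 1,3 already taken and all letters distinct): W must equal 6 ⇒ W=6.
Step 4. [col 2: W + Z ≡ H (mod 10)] several values work for Z in column 2 (W + Z ≡ H (mod 10), carry-in 0); try Z=9 ⇒ Z=9.
Step 5. [col 2: W + Z ≡ H (mod 10)] from column 2 (W=6, Z=9, carry-in 0, digits 1,3,6,9 already taken and all letters distinct): H must equal 5, so H=5.
Step 6. [col 3: V + C ≡ M (mod 10)] M=4 is one option consistent with column 3 (V + C ≡ M (mod 10), carry-in 1) — take it. So M=4.
Step 7. [col 3: V + C ≡ M (mod 10)] from column 3 (C=1, M=4, carry-in 1, digits 1,3,4,5,6,9 already taken and all letters distinct): V must equal 2. So V=2.
Step 8. [col 4: H + P ≡ N (mod 10)] in column 4 we have H+P≡N with carry-in 0; given H=5, N=3 and digits 1,2,3,4,5,6,9 already taken and all letters distinct, that pins P to 8. So P=8.

Answer: C=1, H=5, M=4, N=3, P=8, V=2, W=6, Z=9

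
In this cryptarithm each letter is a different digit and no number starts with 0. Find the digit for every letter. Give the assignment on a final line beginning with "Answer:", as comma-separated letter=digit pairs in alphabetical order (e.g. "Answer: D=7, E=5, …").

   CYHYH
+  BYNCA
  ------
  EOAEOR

Step 1. [col 1: H + A ≡ R (mod 10)] several values work for H in column 1 (H + A ≡ R (mod 10), carry-in 0); try H=8. So H=8.
Step 2. [E] E is the leading digit of a 6-digit sum of two 5-digit numbers; the final carry is exactly 1 ⇒ E=1.
Step 3. [col 1: H + A ≡ R (mod 10)] no forcing yet in column 1 (carry-in 0); R=5 is free and consistent — try it, so R=5.
Step 4. [col 1: H + A ≡ R (mod 10)] column 1 reads H+A+carry(0)=R with H=8, R=5; with digits 1,5,8 already taken and all letters distinct, the only value for A is 7. So A=7.
Step 5. [col 2: Y + C ≡ O (mod 10)] C=6 is one option consistent with column 2 (Y + C ≡ O (mod 10), carry-in 1) — take it ⇒ C=6.
Step 6. [col 2: Y + C ≡ O (mod 10)] several values work for O in column 2 (Y + C ≡ O (mod 10), carry-in 1); try O=0 ⇒ O=0.
Step 7. [col 2: Y + C ≡ O (mod 10)] column 2: given C=6, O=0, carry-in 1, and digits 0,1,5,6,7,8 already taken and all letters distinct, Y+C≡O (mod 10) forces Y=3, so Y=3.
Step 8. [col 3: H + N ≡ E (mod 10)] from column 3 (H=8, E=1, carry-in 1, digits 0,1,3,5,6,7,8 already taken and all letters distinct): N must equal 2 ⇒ N=2.
Step 9. [col 5: C + B ≡ O (mod 10)] from column 5 (C=6, O=0, carry-in 0, digits 0,1,2,3,5,6,7,8 already taken and all letters distinct): B must equal 4, so B=4.

Answer: A=7, B=4, C=6, E=1, H=8, N=2, O=0, R=5, Y=3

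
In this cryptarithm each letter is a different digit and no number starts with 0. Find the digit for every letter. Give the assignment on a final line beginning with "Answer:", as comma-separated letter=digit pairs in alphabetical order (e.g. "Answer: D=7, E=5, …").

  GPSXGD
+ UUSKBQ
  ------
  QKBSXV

Step 1. [col 1: D + Q ≡ V (mod 10)] V=6 is one option consistent with column 1 (D + Q ≡ V (mod 10), carry-in 0) — take it, so V=6.
Step 2. [col 1: D + Q ≡ V (mod 10)] D=7 is one option consistent with column 1 (D + Q ≡ V (mod 10), carry-in 0) — take it. So D=7.
Step 3. [col 1: D + Q ≡ V (mod 10)] column 1: given D=7, V=6, carry-in 0, and digits 6,7 already taken and all letters distinct, D+Q≡V (mod 10) forces Q=9, so Q=9.
Step 4. [col 2: G + B ≡ X (mod 10)] X=0 is one option consistent with column 2 (G + B ≡ X (mod 10), carry-in 1) — take it. So X=0.
Step 5. [col 2: G + B ≡ X (mod 10)] column 2 (G + B ≡ X (mod 10), carry-in 1) doesn't pin G yet; pick G=5 and continue. So G=5.
Step 6. [col 2: G + B ≡ X (mod 10)] in column 2 we have G+B≡X with carry-in 1; given G=5, X=0 and digits 0,5,6,7,9 already taken and all letters distinct, that pins B to 4, so B=4.
Step 7. [col 3: X + K ≡ S (mod 10)] K=1 is one option consistent with column 3 (X + K ≡ S (mod 10), carry-in 1) — take it, so K=1.
Step 8. [col 3: X + K ≡ S (mod 10)] column 3 reads X+K+carry(1)=S with X=0, K=1; with digits 0,1,4,5,6,7,9 already taken and all letters distinct, the only value for S is 2, so S=2.
Step 9. [col 5: P + U ≡ K (mod 10)] no forcing yet in column 5 (carry-in 0); P=8 is free and consistent — try it ⇒ P=8.
Step 10. [col 5: P + U ≡ K (mod 10)] column 5: given P=8, K=1, carry-in 0, and digits 0,1,2,4,5,6,7,8,9 already taken and all letters distinct, P+U≡K (mod 10) forces U=3. So U=3.

Answer: B=4, D=7, G=5, K=1, P=8, Q=9, S=2, U=3, V=6, X=0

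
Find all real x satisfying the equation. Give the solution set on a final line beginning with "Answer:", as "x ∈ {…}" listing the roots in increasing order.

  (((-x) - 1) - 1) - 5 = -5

Step 1. [(((-x) - 1) - 1) - 5 = -5] add 5: x sits inside (… - 5) ⇒ sub: ((-x) - 1) - 1 = 0.
Step 2. [((-x) - 1) - 1 = 0] the outer -1 inverts by adding 1. So sub: (-x) - 1 = 1.
Step 3. [(-x) - 1 = 1] add 1: x sits inside (… - 1), so sub: -x = 2.
Step 4. [-x = 2] LHS negated; negate both sides ⇒ neg: x = -2.

Answer: x ∈ {-2}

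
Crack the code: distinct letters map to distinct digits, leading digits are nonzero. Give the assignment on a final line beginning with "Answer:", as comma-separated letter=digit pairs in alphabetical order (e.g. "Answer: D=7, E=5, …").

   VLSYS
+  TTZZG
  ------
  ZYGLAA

Step 1. [col 1: S + G ≡ A (mod 10)] A=2 is one option consistent with column 1 (S + G ≡ A (mod 10), carry-in 0) — take it, so A=2.
Step 2. [col 1: S + G ≡ A (mod 10)] column 1 (S + G ≡ A (mod 10), carry-in 0) doesn't pin S yet; pick S=4 and continue, so S=4.
Step 3. [Z] the sum has 6 digits but both addends have 5; that extra leading digit Z is the final carry, namely 1 ⇒ Z=1.
Step 4. [col 1: S + G ≡ A (mod 10)] from column 1 (S=4, A=2, carry-in 0, digits 1,2,4 already taken and all letters distinct): G must equal 8, so G=8.
Step 5. [col 2: Y + Z ≡ A (mod 10)] column 2: given Z=1, A=2, carry-in 1, and digits 1,2,4,8 already taken and all letters distinct, Y+Z≡A (mod 10) forces Y=0. So Y=0.
Step 6. [col 3: S + Z ≡ L (mod 10)] column 3 reads S+Z+carry(0)=L with S=4, Z=1; with digits 0,1,2,4,8 already taken and all letters distinct, the only value for L is 5, so L=5.
Step 7. [col 4: L + T ≡ G (mod 10)] column 4 reads L+T+carry(0)=G with L=5, G=8; with digits 0,1,2,4,5,8 already taken and all letters distinct, the only value for T is 3. So T=3.
Step 8. [col 5: V + T ≡ Y (mod 10)] from column 5 (T=3, Y=0, carry-in 0, digits 0,1,2,3,4,5,8 already taken and all letters distinct): V must equal 7, so V=7.

Answer: A=2, G=8, L=5, S=4, T=3, V=7, Y=0, Z=1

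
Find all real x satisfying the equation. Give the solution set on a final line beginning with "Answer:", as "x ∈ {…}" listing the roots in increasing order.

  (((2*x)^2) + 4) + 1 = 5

Step 1. [(((2*x)^2) + 4) + 1 = 5] the outer +1 inverts by subtracting 1. So sub: ((2*x)^2) + 4 = 4.
Step 2. [((2*x)^2) + 4 = 4] 4 comes off first (subtract 4), so sub: (2*x)^2 = 0.
Step 3. [(2*x)^2 = 0] 0 ≥ 0, LHS is (·)² — take ±√ ⇒ sqrt: 2*x = 0.
Step 4. [2*x = 0] LHS = 2·(…); ÷2 both sides. So div: x = 0.

Answer: x ∈ {0}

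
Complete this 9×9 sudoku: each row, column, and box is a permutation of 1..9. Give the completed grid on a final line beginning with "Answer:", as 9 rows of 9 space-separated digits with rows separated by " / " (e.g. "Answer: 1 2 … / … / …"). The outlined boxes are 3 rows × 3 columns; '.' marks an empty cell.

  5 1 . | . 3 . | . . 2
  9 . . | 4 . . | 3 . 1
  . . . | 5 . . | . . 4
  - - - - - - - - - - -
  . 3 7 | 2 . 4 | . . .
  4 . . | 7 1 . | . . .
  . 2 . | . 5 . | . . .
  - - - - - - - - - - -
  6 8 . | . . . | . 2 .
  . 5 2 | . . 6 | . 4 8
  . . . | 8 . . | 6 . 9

Step 1. [r7c3∈{1,3,4,9}] 9 has one home in box 7: r7c3, so r7c3=9.
Step 2. [r3c6∈{1,2,7,8,9}] across row 3, 1 lands solely at r3c6, so r3c6=1.
Step 3. [r2c8∈{5,6,7,8}] 5 has one home in row 2: r2c8 ⇒ r2c8=5.
Step 4. [r9c6∈{2,3,5,7}] r9c6 is the only open cell in row 9 admitting 5 ⇒ r9c6=5.
Step 5. [r2c6∈{2,7,8}] 2 has one home in col 6: r2c6. So r2c6=2.
Step 6. [r5c2∈{6,9}] col 2 places 9 nowhere but r5c2, so r5c2=9.
Step 7. [r6c7∈{1,4,7,8,9}] in row 6, 4 fits only at r6c7, so r6c7=4.
Step 8. [r5c3∈{5,6,8}] r5c3 is the only open cell in col 3 admitting 5, so r5c3=5.
Step 9. [r6c3∈{1,6,8}] r6c3 is the only open cell in box 4 admitting 6. So r6c3=6.
Step 10. [r4c5∈{6,8,9}] r4c5 is the only open cell in box 5 admitting 6, so r4c5=6.
Step 11. [r9c3∈{1,3,4}] col 3 places 1 nowhere but r9c3, so r9c3=1.
Step 12. [r2c3∈{8}] r2c3 is down to just 8 ⇒ r2c3=8.
Step 13. [r2c5∈{7}] r2c5's peers cover all but 7, so r2c5=7.
Step 14. [r3c5∈{8,9}] across col 5, 8 lands solely at r3c5. So r3c5=8.
Step 15. [r1c6∈{9}] r1c6's peers cover all but 9, so r1c6=9.
Step 16. [r7c6∈{3,7}] r7c6 is the only open cell in col 6 admitting 7, so r7c6=7.
Step 17. [r6c4∈{3,9}] r6c4 is the only open cell in box 5 admitting 9 ⇒ r6c4=9.
Step 18. [r6c9∈{3,7}] in col 9, 7 fits only at r6c9 ⇒ r6c9=7.
Step 19. [r5c9∈{3,6}] 6 has one home in col 9: r5c9. So r5c9=6.
Step 20. [r7c9∈{3,5}] r7c9 is the only open cell in col 9 admitting 3 ⇒ r7c9=3.
Step 21. [r9c8∈{7}] r9c8's peers cover all but 7, so r9c8=7.
Step 22. [r3c2∈{6,7}] r3c2 is the only open cell in col 2 admitting 7, so r3c2=7.
Step 23. [r8c7∈{1}] r8c7 is down to just 1. So r8c7=1.
Step 24. [r9c1∈{3}] r9c1 has the single candidate 3, so r9c1=3.
Step 25. [r3c8∈{6,9}] row 3 places 6 nowhere but r3c8. So r3c8=6.
Step 26. [r1c8∈{8}] only 8 remains possible at r1c8 ⇒ r1c8=8.
Step 27. [r5c8∈{3}] only 3 remains possible at r5c8 ⇒ r5c8=3.
Step 28. [r5c6∈{8}] nothing but 8 survives at r5c6 ⇒ r5c6=8.
Step 29. [r4c7∈{5,8,9}] col 7 places 8 nowhere but r4c7 ⇒ r4c7=8.
Step 30. [r4c1∈{1}] r4c1's peers cover all but 1. So r4c1=1.
Step 31. [r7c5∈{4}] r7c5 has the single candidate 4 ⇒ r7c5=4.
Step 32. [r6c1∈{8}] r6c1's peers cover all but 8. So r6c1=8.
Step 33. [r3c7∈{9}] r3c7 has the single candidate 9 ⇒ r3c7=9.
Step 34. [r1c3∈{4}] only 4 remains possible at r1c3. So r1c3=4.
Step 35. [r9c5∈{2}] nothing but 2 survives at r9c5 ⇒ r9c5=2.
Step 36. [r4c8∈{9}] nothing but 9 survives at r4c8, so r4c8=9.
Step 37. [r7c4∈{1}] r7c4 has the single candidate 1. So r7c4=1.
Step 38. [r8c4∈{3}] r8c4 is down to just 3. So r8c4=3.
Step 39. [r1c7∈{7}] r1c7 is down to just 7 ⇒ r1c7=7.
Step 40. [r7c7∈{5}] r7c7 has the single candidate 5, so r7c7=5.
Step 41. [r3c3∈{3}] r3c3's peers cover all but 3 ⇒ r3c3=3.
Step 42. [r9c2∈{4}] nothing but 4 survives at r9c2 ⇒ r9c2=4.
Step 43. [r3c1∈{2}] only 2 remains possible at r3c1, so r3c1=2.
Step 44. [r4c9∈{5}] r4c9's peers cover all but 5 ⇒ r4c9=5.
Step 45. [r6c8∈{1}] r6c8 has the single candidate 1. So r6c8=1.
Step 46. [r2c2∈{6}] r2c2 is down to just 6 ⇒ r2c2=6.
Step 47. [r5c7∈{2}] r5c7 is down to just 2. So r5c7=2.
Step 48. [r1c4∈{6}] r1c4 is down to just 6, so r1c4=6.
Step 49. [r8c1∈{7}] r8c1 has the single candidate 7. So r8c1=7.
Step 50. [r8c5∈{9}] r8c5 has the single candidate 9. So r8c5=9.
Step 51. [r6c6∈{3}] r6c6's peers cover all but 3, so r6c6=3.

Answer: 5 1 4 6 3 9 7 8 2 / 9 6 8 4 7 2 3 5 1 / 2 7 3 5 8 1 9 6 4 / 1 3 7 2 6 4 8 9 5 / 4 9 5 7 1 8 2 3 6 / 8 2 6 9 5 3 4 1 7 / 6 8 9 1 4 7 5 2 3 / 7 5 2 3 9 6 1 4 8 / 3 4 1 8 2 5 6 7 9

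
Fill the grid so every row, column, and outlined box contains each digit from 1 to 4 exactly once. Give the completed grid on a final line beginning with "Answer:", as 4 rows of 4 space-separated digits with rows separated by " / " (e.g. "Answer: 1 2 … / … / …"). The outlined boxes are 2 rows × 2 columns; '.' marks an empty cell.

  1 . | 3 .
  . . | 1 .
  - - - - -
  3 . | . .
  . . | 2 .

Step 1. [r4c1∈{4}] r4c1's peers cover all but 4, so r4c1=4.
Step 2. [r3c2∈{1,2}] in row 3, 2 fits only at r3c2 ⇒ r3c2=2.
Step 3. [r3c4∈{1,4}] r3c4 is the only open cell in row 3 admitting 1 ⇒ r3c4=1.
Step 4. [r1c4∈{2,4}] r1c4 is the only open cell in row 1 admitting 2. So r1c4=2.
Step 5. [r1c2∈{4}] r1c2 has the single candidate 4. So r1c2=4.
Step 6. [r3c3∈{4}] r3c3 is down to just 4. So r3c3=4.
Step 7. [r2c4∈{4}] r2c4 has the single candidate 4 ⇒ r2c4=4.
Step 8. [r4c2∈{1}] nothing but 1 survives at r4c2 ⇒ r4c2=1.
Step 9. [r2c2∈{3}] r2c2's peers cover all but 3, so r2c2=3.
Step 10. [r4c4∈{3}] r4c4's peers cover all but 3 ⇒ r4c4=3.
Step 11. [r2c1∈{2}] r2c1 is down to just 2 ⇒ r2c1=2.

Answer: 1 4 3 2 / 2 3 1 4 / 3 2 4 1 / 4 1 2 3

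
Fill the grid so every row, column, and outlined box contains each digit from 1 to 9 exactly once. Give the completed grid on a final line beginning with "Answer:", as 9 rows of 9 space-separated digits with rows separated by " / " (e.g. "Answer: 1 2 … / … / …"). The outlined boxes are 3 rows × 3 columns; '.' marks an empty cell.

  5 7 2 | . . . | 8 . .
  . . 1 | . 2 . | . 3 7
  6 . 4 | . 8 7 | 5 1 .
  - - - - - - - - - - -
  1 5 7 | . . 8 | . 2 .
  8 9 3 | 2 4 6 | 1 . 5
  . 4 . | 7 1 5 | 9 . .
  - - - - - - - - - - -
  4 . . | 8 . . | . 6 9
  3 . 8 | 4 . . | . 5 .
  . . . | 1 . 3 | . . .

Step 1. [r3c4∈{3,9}] 9 has one home in row 3: r3c4, so r3c4=9.
Step 2. [r9c1∈{2,7,9}] r9c1 is the only open cell in col 1 admitting 7 ⇒ r9c1=7.
Step 3. [r4c4∈{3}] nothing but 3 survives at r4c4, so r4c4=3.
Step 4. [r7c6∈{2}] only 2 remains possible at r7c6 ⇒ r7c6=2.
Step 5. [r9c3∈{5,6,9}] r9c3 is the only open cell in col 3 admitting 9, so r9c3=9.
Step 6. [r1c4∈{6}] r1c4 is down to just 6, so r1c4=6.
Step 7. [r1c9∈{4}] r1c9 has the single candidate 4. So r1c9=4.
Step 8. [r4c9∈{6}] nothing but 6 survives at r4c9. So r4c9=6.
Step 9. [r6c8∈{8}] r6c8's peers cover all but 8. So r6c8=8.
Step 10. [r8c9∈{1,2}] in col 9, 1 fits only at r8c9 ⇒ r8c9=1.
Step 11. [r9c5∈{5,6}] r9c5 is the only open cell in row 9 admitting 5 ⇒ r9c5=5.
Step 12. [r8c5∈{6,7,9}] across col 5, 6 lands solely at r8c5 ⇒ r8c5=6.
Step 13. [r8c2∈{2}] r8c2 has the single candidate 2. So r8c2=2.
Step 14. [r9c7∈{2,4}] 2 has one home in col 7: r9c7, so r9c7=2.
Step 15. [r8c7∈{7}] only 7 remains possible at r8c7, so r8c7=7.
Step 16. [r1c8∈{9}] nothing but 9 survives at r1c8. So r1c8=9.
Step 17. [r5c8∈{7}] r5c8 is down to just 7 ⇒ r5c8=7.
Step 18. [r6c3∈{6}] r6c3 has the single candidate 6 ⇒ r6c3=6.
Step 19. [r2c4∈{5}] r2c4 is down to just 5. So r2c4=5.
Step 20. [r1c5∈{3}] r1c5 is down to just 3. So r1c5=3.
Step 21. [r2c2∈{8}] r2c2 has the single candidate 8, so r2c2=8.
Step 22. [r2c7∈{6}] r2c7 has the single candidate 6, so r2c7=6.
Step 23. [r1c6∈{1}] r1c6's peers cover all but 1. So r1c6=1.
Step 24. [r9c9∈{8}] r9c9's peers cover all but 8, so r9c9=8.
Step 25. [r4c5∈{9}] r4c5 has the single candidate 9 ⇒ r4c5=9.
Step 26. [r4c7∈{4}] nothing but 4 survives at r4c7. So r4c7=4.
Step 27. [r2c1∈{9}] r2c1's peers cover all but 9, so r2c1=9.
Step 28. [r6c9∈{3}] r6c9 has the single candidate 3, so r6c9=3.
Step 29. [r7c5∈{7}] r7c5's peers cover all but 7. So r7c5=7.
Step 30. [r2c6∈{4}] r2c6 has the single candidate 4, so r2c6=4.
Step 31. [r3c9∈{2}] r3c9 has the single candidate 2 ⇒ r3c9=2.
Step 32. [r8c6∈{9}] nothing but 9 survives at r8c6. So r8c6=9.
Step 33. [r6c1∈{2}] only 2 remains possible at r6c1. So r6c1=2.
Step 34. [r9c2∈{6}] r9c2 is down to just 6, so r9c2=6.
Step 35. [r7c2∈{1}] only 1 remains possible at r7c2. So r7c2=1.
Step 36. [r3c2∈{3}] r3c2 has the single candidate 3, so r3c2=3.
Step 37. [r9c8∈{4}] nothing but 4 survives at r9c8 ⇒ r9c8=4.
Step 38. [r7c7∈{3}] r7c7 has the single candidate 3. So r7c7=3.
Step 39. [r7c3∈{5}] r7c3's peers cover all but 5, so r7c3=5.

Answer: 5 7 2 6 3 1 8 9 4 / 9 8 1 5 2 4 6 3 7 / 6 3 4 9 8 7 5 1 2 / 1 5 7 3 9 8 4 2 6 / 8 9 3 2 4 6 1 7 5 / 2 4 6 7 1 5 9 8 3 / 4 1 5 8 7 2 3 6 9 / 3 2 8 4 6 9 7 5 1 / 7 6 9 1 5 3 2 4 8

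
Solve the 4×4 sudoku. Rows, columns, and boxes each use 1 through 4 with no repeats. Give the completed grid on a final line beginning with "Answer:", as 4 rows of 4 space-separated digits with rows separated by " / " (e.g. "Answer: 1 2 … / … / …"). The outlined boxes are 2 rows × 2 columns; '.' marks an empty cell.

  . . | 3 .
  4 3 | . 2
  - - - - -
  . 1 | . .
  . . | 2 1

Step 1. [r3c1∈{2,3}] in row 3, 2 fits only at r3c1 ⇒ r3c1=2.
Step 2. [r3c4∈{3,4}] 3 has one home in row 3: r3c4, so r3c4=3.
Step 3. [r4c1∈{3}] r4c1's peers cover all but 3. So r4c1=3.
Step 4. [r3c3∈{4}] only 4 remains possible at r3c3 ⇒ r3c3=4.
Step 5. [r1c2∈{2}] r1c2 is down to just 2, so r1c2=2.
Step 6. [r2c3∈{1}] r2c3 is down to just 1, so r2c3=1.
Step 7. [r1c1∈{1}] nothing but 1 survives at r1c1 ⇒ r1c1=1.
Step 8. [r4c2∈{4}] r4c2's peers cover all but 4. So r4c2=4.
Step 9. [r1c4∈{4}] r1c4's peers cover all but 4 ⇒ r1c4=4.

Answer: 1 2 3 4 / 4 3 1 2 / 2 1 4 3 / 3 4 2 1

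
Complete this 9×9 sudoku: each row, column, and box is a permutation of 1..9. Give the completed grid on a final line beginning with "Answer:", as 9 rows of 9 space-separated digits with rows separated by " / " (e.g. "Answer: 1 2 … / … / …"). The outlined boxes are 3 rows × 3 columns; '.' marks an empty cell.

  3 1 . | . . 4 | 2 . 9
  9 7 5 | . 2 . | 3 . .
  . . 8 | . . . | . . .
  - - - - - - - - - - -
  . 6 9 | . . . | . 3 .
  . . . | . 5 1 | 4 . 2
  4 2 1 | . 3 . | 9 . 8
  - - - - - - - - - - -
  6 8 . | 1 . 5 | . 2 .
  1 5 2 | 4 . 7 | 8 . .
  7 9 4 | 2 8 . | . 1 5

Step 1. [r6c6∈{6}] r6c6 is down to just 6. So r6c6=6.
Step 2. [r6c4∈{7}] only 7 remains possible at r6c4 ⇒ r6c4=7.
Step 3. [r2c9∈{1,4,6}] in row 2, 1 fits only at r2c9 ⇒ r2c9=1.
Step 4. [r5c8∈{6,7}] r5c8 is the only open cell in row 5 admitting 6 ⇒ r5c8=6.
Step 5. [r4c4∈{8}] r4c4's peers cover all but 8, so r4c4=8.
Step 6. [r8c5∈{6,9}] across box 8, 6 lands solely at r8c5 ⇒ r8c5=6.
Step 7. [r3c4∈{3,5,6,9}] in col 4, 3 fits only at r3c4. So r3c4=3.
Step 8. [r3c9∈{4,6,7}] in col 9, 6 fits only at r3c9 ⇒ r3c9=6.
Step 9. [r1c8∈{5,7,8}] r1c8 is the only open cell in row 1 admitting 8, so r1c8=8.
Step 10. [r3c8∈{4,5,7}] r3c8 is the only open cell in col 8 admitting 7, so r3c8=7.
Step 11. [r4c9∈{7}] only 7 remains possible at r4c9, so r4c9=7.
Step 12. [r7c3∈{3}] r7c3 is down to just 3, so r7c3=3.
Step 13. [r4c1∈{5}] r4c1's peers cover all but 5. So r4c1=5.
Step 14. [r2c4∈{6}] nothing but 6 survives at r2c4, so r2c4=6.
Step 15. [r7c5∈{9}] nothing but 9 survives at r7c5 ⇒ r7c5=9.
Step 16. [r4c6∈{2}] r4c6 has the single candidate 2. So r4c6=2.
Step 17. [r1c4∈{5}] only 5 remains possible at r1c4, so r1c4=5.
Step 18. [r7c9∈{4}] nothing but 4 survives at r7c9. So r7c9=4.
Step 19. [r8c8∈{9}] r8c8's peers cover all but 9, so r8c8=9.
Step 20. [r4c7∈{1}] only 1 remains possible at r4c7 ⇒ r4c7=1.
Step 21. [r9c7∈{6}] only 6 remains possible at r9c7 ⇒ r9c7=6.
Step 22. [r7c7∈{7}] r7c7 has the single candidate 7 ⇒ r7c7=7.
Step 23. [r6c8∈{5}] r6c8's peers cover all but 5. So r6c8=5.
Step 24. [r1c5∈{7}] nothing but 7 survives at r1c5, so r1c5=7.
Step 25. [r5c1∈{8}] r5c1 has the single candidate 8 ⇒ r5c1=8.
Step 26. [r2c8∈{4}] r2c8's peers cover all but 4 ⇒ r2c8=4.
Step 27. [r5c2∈{3}] r5c2 is down to just 3 ⇒ r5c2=3.
Step 28. [r3c6∈{9}] r3c6 is down to just 9, so r3c6=9.
Step 29. [r5c3∈{7}] r5c3 has the single candidate 7, so r5c3=7.
Step 30. [r3c5∈{1}] only 1 remains possible at r3c5, so r3c5=1.
Step 31. [r2c6∈{8}] r2c6 is down to just 8 ⇒ r2c6=8.
Step 32. [r5c4∈{9}] only 9 remains possible at r5c4, so r5c4=9.
Step 33. [r8c9∈{3}] only 3 remains possible at r8c9. So r8c9=3.
Step 34. [r4c5∈{4}] only 4 remains possible at r4c5 ⇒ r4c5=4.
Step 35. [r3c2∈{4}] r3c2's peers cover all but 4 ⇒ r3c2=4.
Step 36. [r1c3∈{6}] r1c3 has the single candidate 6. So r1c3=6.
Step 37. [r9c6∈{3}] r9c6's peers cover all but 3. So r9c6=3.
Step 38. [r3c7∈{5}] r3c7 is down to just 5, so r3c7=5.
Step 39. [r3c1∈{2}] r3c1 is down to just 2, so r3c1=2.

Answer: 3 1 6 5 7 4 2 8 9 / 9 7 5 6 2 8 3 4 1 / 2 4 8 3 1 9 5 7 6 / 5 6 9 8 4 2 1 3 7 / 8 3 7 9 5 1 4 6 2 / 4 2 1 7 3 6 9 5 8 / 6 8 3 1 9 5 7 2 4 / 1 5 2 4 6 7 8 9 3 / 7 9 4 2 8 3 6 1 5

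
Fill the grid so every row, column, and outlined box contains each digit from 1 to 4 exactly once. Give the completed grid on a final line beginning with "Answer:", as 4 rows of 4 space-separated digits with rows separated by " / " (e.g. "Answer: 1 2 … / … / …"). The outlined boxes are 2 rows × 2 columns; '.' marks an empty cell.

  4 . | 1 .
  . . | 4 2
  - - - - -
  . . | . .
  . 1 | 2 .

Step 1. [r3c3∈{3}] nothing but 3 survives at r3c3. So r3c3=3.
Step 2. [r2c2∈{3}] r2c2 is down to just 3 ⇒ r2c2=3.
Step 3. [r3c2∈{2,4}] 4 has one home in col 2: r3c2. So r3c2=4.
Step 4. [r3c4∈{1}] r3c4's peers cover all but 1. So r3c4=1.
Step 5. [r1c2∈{2}] r1c2 is down to just 2. So r1c2=2.
Step 6. [r4c4∈{4}] r4c4 is down to just 4. So r4c4=4.
Step 7. [r2c1∈{1}] r2c1 has the single candidate 1. So r2c1=1.
Step 8. [r3c1∈{2}] only 2 remains possible at r3c1, so r3c1=2.
Step 9. [r4c1∈{3}] r4c1's peers cover all but 3. So r4c1=3.
Step 10. [r1c4∈{3}] r1c4's peers cover all but 3. So r1c4=3.

Answer: 4 2 1 3 / 1 3 4 2 / 2 4 3 1 / 3 1 2 4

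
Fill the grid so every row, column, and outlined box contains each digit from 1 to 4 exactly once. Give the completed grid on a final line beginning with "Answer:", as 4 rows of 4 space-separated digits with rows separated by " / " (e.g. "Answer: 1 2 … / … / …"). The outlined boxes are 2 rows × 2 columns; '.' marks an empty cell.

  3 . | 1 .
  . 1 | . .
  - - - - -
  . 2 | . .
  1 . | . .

Step 1. [r3c1∈{4}] nothing but 4 survives at r3c1 ⇒ r3c1=4.
Step 2. [r3c3∈{3}] only 3 remains possible at r3c3, so r3c3=3.
Step 3. [r1c4∈{2,4}] row 1 places 2 nowhere but r1c4, so r1c4=2.
Step 4. [r2c3∈{4}] r2c3 has the single candidate 4 ⇒ r2c3=4.
Step 5. [r2c1∈{2}] only 2 remains possible at r2c1, so r2c1=2.
Step 6. [r2c4∈{3}] only 3 remains possible at r2c4, so r2c4=3.
Step 7. [r4c3∈{2}] nothing but 2 survives at r4c3 ⇒ r4c3=2.
Step 8. [r4c2∈{3}] r4c2 is down to just 3. So r4c2=3.
Step 9. [r1c2∈{4}] nothing but 4 survives at r1c2. So r1c2=4.
Step 10. [r4c4∈{4}] only 4 remains possible at r4c4, so r4c4=4.
Step 11. [r3c4∈{1}] only 1 remains possible at r3c4 ⇒ r3c4=1.

Answer: 3 4 1 2 / 2 1 4 3 / 4 2 3 1 / 1 3 2 4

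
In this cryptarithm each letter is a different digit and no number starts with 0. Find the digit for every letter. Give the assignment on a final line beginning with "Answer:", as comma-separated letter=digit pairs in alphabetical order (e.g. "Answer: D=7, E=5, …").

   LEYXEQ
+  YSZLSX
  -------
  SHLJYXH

Step 1. [col 1: Q + X ≡ H (mod 10)] column 1 (Q + X ≡ H (mod 10), carry-in 0) doesn't pin H yet; pick H=2 and continue ⇒ H=2.
Step 2. [col 1: Q + X ≡ H (mod 10)] column 1 (Q + X ≡ H (mod 10), carry-in 0) doesn't pin Q yet; pick Q=4 and continue, so Q=4.
Step 3. [S] the sum has 7 digits but both addends have 6; that extra leading digit S is the final carry, namely 1 ⇒ S=1.
Step 4. [col 1: Q + X ≡ H (mod 10)] from column 1 (Q=4, H=2, carry-in 0, digits 1,2,4 already taken and all letters distinct): X must equal 8. So X=8.
Step 5. [col 2: E + S ≡ X (mod 10)] column 2: given S=1, X=8, carry-in 1, and digits 1,2,4,8 already taken and all letters distinct, E+S≡X (mod 10) forces E=6. So E=6.
Step 6. [col 3: X + L ≡ Y (mod 10)] no forcing yet in column 3 (carry-in 0); Y=5 is free and consistent — try it. So Y=5.
Step 7. [col 3: X + L ≡ Y (mod 10)] in column 3 we have X+L≡Y with carry-in 0; given X=8, Y=5 and digits 1,2,4,5,6,8 already taken and all letters distinct, that pins L to 7, so L=7.
Step 8. [col 4: Y + Z ≡ J (mod 10)] in column 4 we have Y+Z≡J with carry-in 1; given Y=5 and digits 1,2,4,5,6,7,8 already taken and all letters distinct, that pins J to 9, so J=9.
Step 9. [col 4: Y + Z ≡ J (mod 10)] column 4: given Y=5, J=9, carry-in 1, and digits 1,2,4,5,6,7,8,9 already taken and all letters distinct, Y+Z≡J (mod 10) forces Z=3 ⇒ Z=3.

Answer: E=6, H=2, J=9, L=7, Q=4, S=1, X=8, Y=5, Z=3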